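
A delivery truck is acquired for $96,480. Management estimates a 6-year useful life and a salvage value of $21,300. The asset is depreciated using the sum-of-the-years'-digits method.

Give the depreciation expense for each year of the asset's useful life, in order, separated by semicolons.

$21,480; $17,900; $14,320; $10,740; $7,160; $3,580

Depreciable base = $96,480 − $21,300 = $75,180.
Sum of the years' digits = 6+5+4+3+2+1 = 21.
Year 1: $75,180 × 6/21 = $21,480. Book value $75,000.
Year 2: $75,180 × 5/21 = $17,900. Book value $57,100.
Year 3: $75,180 × 4/21 = $14,320. Book value $42,780.
Year 4: $75,180 × 3/21 = $10,740. Book value $32,040.
Year 5: $75,180 × 2/21 = $7,160. Book value $24,880.
Year 6: $75,180 × 1/21 = $3,580. Book value $21,300.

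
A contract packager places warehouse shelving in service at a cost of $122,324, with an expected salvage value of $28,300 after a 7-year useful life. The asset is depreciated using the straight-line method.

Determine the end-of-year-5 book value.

$55,164

Depreciable base = $122,324 − $28,300 = $94,024.
Annual expense = $94,024 / 7 = $13,432.
End of year 1: book value $108,892.
End of year 2: book value $95,460.
End of year 3: book value $82,028.
End of year 4: book value $68,596.
End of year 5: book value $55,164.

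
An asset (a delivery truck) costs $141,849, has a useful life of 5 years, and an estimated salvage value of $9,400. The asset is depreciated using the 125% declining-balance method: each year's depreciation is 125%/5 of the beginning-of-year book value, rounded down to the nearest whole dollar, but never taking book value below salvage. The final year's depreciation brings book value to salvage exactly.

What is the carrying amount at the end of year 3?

Depreciable base = $141,849 − $9,400 = $132,449.
Year 1: ⌊$141,849 × 125%/5⌋ = $35,462. Book value $106,387.
Year 2: ⌊$106,387 × 125%/5⌋ = $26,596. Book value $79,791.
Year 3: ⌊$79,791 × 125%/5⌋ = $19,947. Book value $59,844.

$59,844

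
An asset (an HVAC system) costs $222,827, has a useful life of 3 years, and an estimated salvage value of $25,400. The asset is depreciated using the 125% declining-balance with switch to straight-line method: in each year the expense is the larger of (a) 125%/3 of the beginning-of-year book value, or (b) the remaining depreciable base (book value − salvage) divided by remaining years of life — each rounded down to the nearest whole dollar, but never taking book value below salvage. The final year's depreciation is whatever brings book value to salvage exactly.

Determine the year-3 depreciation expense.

$50,424

Depreciable base = $222,827 − $25,400 = $197,427.
Year 1: DB = ⌊$222,827 × 125%/3⌋ = $92,844; SL = ⌊$197,427/3⌋ = $65,809 → take DB $92,844. Book value $129,983.
Year 2: DB = ⌊$129,983 × 125%/3⌋ = $54,159; SL = ⌊$104,583/2⌋ = $52,291 → take DB $54,159. Book value $75,824.
Year 3 (final): $75,824 − $25,400 = $50,424. Book value $25,400.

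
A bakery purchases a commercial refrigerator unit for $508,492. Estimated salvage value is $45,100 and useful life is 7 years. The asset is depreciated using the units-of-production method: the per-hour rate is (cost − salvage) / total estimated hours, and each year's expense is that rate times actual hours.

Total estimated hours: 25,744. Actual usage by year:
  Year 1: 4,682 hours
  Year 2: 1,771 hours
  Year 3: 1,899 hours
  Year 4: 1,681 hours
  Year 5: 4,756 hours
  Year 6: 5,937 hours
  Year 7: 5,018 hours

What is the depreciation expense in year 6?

$106,866

Depreciable base = $508,492 − $45,100 = $463,392.
Rate = $463,392 / 25,744 hours = $18 per hour.
Year 1: 4,682 × $18 = $84,276. Book value $424,216.
Year 2: 1,771 × $18 = $31,878. Book value $392,338.
Year 3: 1,899 × $18 = $34,182. Book value $358,156.
Year 4: 1,681 × $18 = $30,258. Book value $327,898.
Year 5: 4,756 × $18 = $85,608. Book value $242,290.
Year 6: 5,937 × $18 = $106,866. Book value $135,424.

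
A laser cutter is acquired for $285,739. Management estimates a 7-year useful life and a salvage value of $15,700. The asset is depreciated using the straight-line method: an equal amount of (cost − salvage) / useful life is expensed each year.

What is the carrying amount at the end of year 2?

$208,585

Depreciable base = $285,739 − $15,700 = $270,039.
Annual expense = $270,039 / 7 = $38,577.
End of year 1: book value $247,162.
End of year 2: book value $208,585.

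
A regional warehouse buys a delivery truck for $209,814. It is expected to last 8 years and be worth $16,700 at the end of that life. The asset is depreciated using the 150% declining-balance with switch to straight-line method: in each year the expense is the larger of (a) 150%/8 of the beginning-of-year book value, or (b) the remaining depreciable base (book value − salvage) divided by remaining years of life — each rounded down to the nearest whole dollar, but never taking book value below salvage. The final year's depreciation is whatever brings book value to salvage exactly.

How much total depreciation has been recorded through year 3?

Depreciable base = $209,814 − $16,700 = $193,114.
Year 1: DB = ⌊$209,814 × 150%/8⌋ = $39,340; SL = ⌊$193,114/8⌋ = $24,139 → take DB $39,340. Book value $170,474.
Year 2: DB = ⌊$170,474 × 150%/8⌋ = $31,963; SL = ⌊$153,774/7⌋ = $21,967 → take DB $31,963. Book value $138,511.
Year 3: DB = ⌊$138,511 × 150%/8⌋ = $25,970; SL = ⌊$121,811/6⌋ = $20,301 → take DB $25,970. Book value $112,541.
Accumulated through year 3 = $209,814 − $112,541 = $97,273.

$97,273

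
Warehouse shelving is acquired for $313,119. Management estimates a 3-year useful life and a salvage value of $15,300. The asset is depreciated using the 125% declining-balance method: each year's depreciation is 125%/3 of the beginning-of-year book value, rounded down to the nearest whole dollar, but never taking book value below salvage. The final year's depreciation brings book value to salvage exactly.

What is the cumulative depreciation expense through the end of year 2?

$206,571

Depreciable base = $313,119 − $15,300 = $297,819.
Year 1: ⌊$313,119 × 125%/3⌋ = $130,466. Book value $182,653.
Year 2: ⌊$182,653 × 125%/3⌋ = $76,105. Book value $106,548.
Accumulated through year 2 = $313,119 − $106,548 = $206,571.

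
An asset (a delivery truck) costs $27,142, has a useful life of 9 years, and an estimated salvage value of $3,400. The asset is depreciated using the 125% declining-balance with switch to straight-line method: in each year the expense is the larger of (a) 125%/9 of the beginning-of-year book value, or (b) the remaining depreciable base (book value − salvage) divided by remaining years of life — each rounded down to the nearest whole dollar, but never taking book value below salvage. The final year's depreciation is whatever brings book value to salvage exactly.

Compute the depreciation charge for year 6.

$2,305

Depreciable base = $27,142 − $3,400 = $23,742.
Year 1: DB = ⌊$27,142 × 125%/9⌋ = $3,769; SL = ⌊$23,742/9⌋ = $2,638 → take DB $3,769. Book value $23,373.
Year 2: DB = ⌊$23,373 × 125%/9⌋ = $3,246; SL = ⌊$19,973/8⌋ = $2,496 → take DB $3,246. Book value $20,127.
Year 3: DB = ⌊$20,127 × 125%/9⌋ = $2,795; SL = ⌊$16,727/7⌋ = $2,389 → take DB $2,795. Book value $17,332.
Year 4: DB = ⌊$17,332 × 125%/9⌋ = $2,407; SL = ⌊$13,932/6⌋ = $2,322 → take DB $2,407. Book value $14,925.
Year 5: DB = ⌊$14,925 × 125%/9⌋ = $2,072; SL = ⌊$11,525/5⌋ = $2,305 → take SL $2,305. Book value $12,620.
Year 6: DB = ⌊$12,620 × 125%/9⌋ = $1,752; SL = ⌊$9,220/4⌋ = $2,305 → take SL $2,305. Book value $10,315.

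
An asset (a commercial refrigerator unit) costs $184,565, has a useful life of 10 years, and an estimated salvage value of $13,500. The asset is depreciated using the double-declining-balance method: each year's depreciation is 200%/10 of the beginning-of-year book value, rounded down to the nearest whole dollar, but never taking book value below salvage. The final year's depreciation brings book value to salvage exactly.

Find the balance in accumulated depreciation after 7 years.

$145,857

Depreciable base = $184,565 − $13,500 = $171,065.
Year 1: ⌊$184,565 × 200%/10⌋ = $36,913. Book value $147,652.
Year 2: ⌊$147,652 × 200%/10⌋ = $29,530. Book value $118,122.
Year 3: ⌊$118,122 × 200%/10⌋ = $23,624. Book value $94,498.
Year 4: ⌊$94,498 × 200%/10⌋ = $18,899. Book value $75,599.
Year 5: ⌊$75,599 × 200%/10⌋ = $15,119. Book value $60,480.
Year 6: ⌊$60,480 × 200%/10⌋ = $12,096. Book value $48,384.
Year 7: ⌊$48,384 × 200%/10⌋ = $9,676. Book value $38,708.
Accumulated through year 7 = $184,565 − $38,708 = $145,857.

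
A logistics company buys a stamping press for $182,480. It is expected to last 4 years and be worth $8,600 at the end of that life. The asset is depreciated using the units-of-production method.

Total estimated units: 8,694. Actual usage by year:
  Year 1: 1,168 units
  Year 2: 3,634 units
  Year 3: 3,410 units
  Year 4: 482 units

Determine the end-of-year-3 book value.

$18,240

Depreciable base = $182,480 − $8,600 = $173,880.
Rate = $173,880 / 8,694 units = $20 per unit.
Year 1: 1,168 × $20 = $23,360. Book value $159,120.
Year 2: 3,634 × $20 = $72,680. Book value $86,440.
Year 3: 3,410 × $20 = $68,200. Book value $18,240.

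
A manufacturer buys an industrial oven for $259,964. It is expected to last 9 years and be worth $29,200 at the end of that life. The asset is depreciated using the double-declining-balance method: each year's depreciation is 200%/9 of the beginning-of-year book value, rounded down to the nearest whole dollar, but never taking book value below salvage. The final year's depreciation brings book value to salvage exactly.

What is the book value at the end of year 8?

Depreciable base = $259,964 − $29,200 = $230,764.
Year 1: ⌊$259,964 × 200%/9⌋ = $57,769. Book value $202,195.
Year 2: ⌊$202,195 × 200%/9⌋ = $44,932. Book value $157,263.
Year 3: ⌊$157,263 × 200%/9⌋ = $34,947. Book value $122,316.
Year 4: ⌊$122,316 × 200%/9⌋ = $27,181. Book value $95,135.
Year 5: ⌊$95,135 × 200%/9⌋ = $21,141. Book value $73,994.
Year 6: ⌊$73,994 × 200%/9⌋ = $16,443. Book value $57,551.
Year 7: ⌊$57,551 × 200%/9⌋ = $12,789. Book value $44,762.
Year 8: ⌊$44,762 × 200%/9⌋ = $9,947. Book value $34,815.

$34,815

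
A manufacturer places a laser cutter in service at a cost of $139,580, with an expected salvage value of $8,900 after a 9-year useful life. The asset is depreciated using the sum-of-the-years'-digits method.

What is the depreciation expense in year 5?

$14,520

Depreciable base = $139,580 − $8,900 = $130,680.
Sum of the years' digits = 9+8+7+6+5+4+3+2+1 = 45.
Year 1: $130,680 × 9/45 = $26,136. Book value $113,444.
Year 2: $130,680 × 8/45 = $23,232. Book value $90,212.
Year 3: $130,680 × 7/45 = $20,328. Book value $69,884.
Year 4: $130,680 × 6/45 = $17,424. Book value $52,460.
Year 5: $130,680 × 5/45 = $14,520. Book value $37,940.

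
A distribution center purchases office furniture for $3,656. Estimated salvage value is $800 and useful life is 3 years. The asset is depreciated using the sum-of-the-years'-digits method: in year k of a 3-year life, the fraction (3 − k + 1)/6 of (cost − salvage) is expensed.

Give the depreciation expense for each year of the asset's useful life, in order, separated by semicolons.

Depreciable base = $3,656 − $800 = $2,856.
Sum of the years' digits = 3+2+1 = 6.
Year 1: $2,856 × 3/6 = $1,428. Book value $2,228.
Year 2: $2,856 × 2/6 = $952. Book value $1,276.
Year 3: $2,856 × 1/6 = $476. Book value $800.

$1,428; $952; $476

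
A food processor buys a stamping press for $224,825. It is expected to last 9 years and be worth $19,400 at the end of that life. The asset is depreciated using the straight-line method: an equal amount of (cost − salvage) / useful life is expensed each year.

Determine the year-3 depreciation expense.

$22,825

Depreciable base = $224,825 − $19,400 = $205,425.
Annual expense = $205,425 / 9 = $22,825.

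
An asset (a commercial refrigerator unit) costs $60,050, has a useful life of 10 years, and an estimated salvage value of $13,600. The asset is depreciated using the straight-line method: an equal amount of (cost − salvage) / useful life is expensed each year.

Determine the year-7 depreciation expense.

Depreciable base = $60,050 − $13,600 = $46,450.
Annual expense = $46,450 / 10 = $4,645.

$4,645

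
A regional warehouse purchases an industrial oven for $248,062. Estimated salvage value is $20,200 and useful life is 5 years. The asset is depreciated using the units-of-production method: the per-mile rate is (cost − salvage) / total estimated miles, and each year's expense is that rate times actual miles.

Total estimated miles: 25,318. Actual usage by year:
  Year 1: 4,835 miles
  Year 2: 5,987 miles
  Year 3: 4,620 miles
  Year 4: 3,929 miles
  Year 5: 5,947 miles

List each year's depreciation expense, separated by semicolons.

Depreciable base = $248,062 − $20,200 = $227,862.
Rate = $227,862 / 25,318 miles = $9 per mile.
Year 1: 4,835 × $9 = $43,515. Book value $204,547.
Year 2: 5,987 × $9 = $53,883. Book value $150,664.
Year 3: 4,620 × $9 = $41,580. Book value $109,084.
Year 4: 3,929 × $9 = $35,361. Book value $73,723.
Year 5: 5,947 × $9 = $53,523. Book value $20,200.

$43,515; $53,883; $41,580; $35,361; $53,523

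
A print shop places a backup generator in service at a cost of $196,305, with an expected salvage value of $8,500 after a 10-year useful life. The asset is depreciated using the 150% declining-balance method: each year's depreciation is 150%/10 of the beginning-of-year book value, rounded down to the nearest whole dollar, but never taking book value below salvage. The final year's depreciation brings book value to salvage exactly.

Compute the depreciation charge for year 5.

$15,371

Depreciable base = $196,305 − $8,500 = $187,805.
Year 1: ⌊$196,305 × 150%/10⌋ = $29,445. Book value $166,860.
Year 2: ⌊$166,860 × 150%/10⌋ = $25,029. Book value $141,831.
Year 3: ⌊$141,831 × 150%/10⌋ = $21,274. Book value $120,557.
Year 4: ⌊$120,557 × 150%/10⌋ = $18,083. Book value $102,474.
Year 5: ⌊$102,474 × 150%/10⌋ = $15,371. Book value $87,103.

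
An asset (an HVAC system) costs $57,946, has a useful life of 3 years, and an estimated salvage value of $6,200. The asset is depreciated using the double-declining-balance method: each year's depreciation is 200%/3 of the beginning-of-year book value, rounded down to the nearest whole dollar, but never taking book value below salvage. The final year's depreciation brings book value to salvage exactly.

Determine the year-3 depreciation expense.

$239

Depreciable base = $57,946 − $6,200 = $51,746.
Year 1: ⌊$57,946 × 200%/3⌋ = $38,630. Book value $19,316.
Year 2: ⌊$19,316 × 200%/3⌋ = $12,877. Book value $6,439.
Year 3 (final): $6,439 − $6,200 = $239. Book value $6,200.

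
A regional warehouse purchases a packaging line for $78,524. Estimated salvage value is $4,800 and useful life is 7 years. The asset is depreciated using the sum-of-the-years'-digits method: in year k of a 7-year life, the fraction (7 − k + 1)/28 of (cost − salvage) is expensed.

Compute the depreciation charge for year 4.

$10,532

Depreciable base = $78,524 − $4,800 = $73,724.
Sum of the years' digits = 7+6+5+4+3+2+1 = 28.
Year 1: $73,724 × 7/28 = $18,431. Book value $60,093.
Year 2: $73,724 × 6/28 = $15,798. Book value $44,295.
Year 3: $73,724 × 5/28 = $13,165. Book value $31,130.
Year 4: $73,724 × 4/28 = $10,532. Book value $20,598.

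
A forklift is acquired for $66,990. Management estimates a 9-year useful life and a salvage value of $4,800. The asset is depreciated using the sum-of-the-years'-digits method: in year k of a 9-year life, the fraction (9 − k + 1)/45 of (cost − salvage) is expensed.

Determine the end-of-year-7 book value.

Depreciable base = $66,990 − $4,800 = $62,190.
Sum of the years' digits = 9+8+7+6+5+4+3+2+1 = 45.
Year 1: $62,190 × 9/45 = $12,438. Book value $54,552.
Year 2: $62,190 × 8/45 = $11,056. Book value $43,496.
Year 3: $62,190 × 7/45 = $9,674. Book value $33,822.
Year 4: $62,190 × 6/45 = $8,292. Book value $25,530.
Year 5: $62,190 × 5/45 = $6,910. Book value $18,620.
Year 6: $62,190 × 4/45 = $5,528. Book value $13,092.
Year 7: $62,190 × 3/45 = $4,146. Book value $8,946.

$8,946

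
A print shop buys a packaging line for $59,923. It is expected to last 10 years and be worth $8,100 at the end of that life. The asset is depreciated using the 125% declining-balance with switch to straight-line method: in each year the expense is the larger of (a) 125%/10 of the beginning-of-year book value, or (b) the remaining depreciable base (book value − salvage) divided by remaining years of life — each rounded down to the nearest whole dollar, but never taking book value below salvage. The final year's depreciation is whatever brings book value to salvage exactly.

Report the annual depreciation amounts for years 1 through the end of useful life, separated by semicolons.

$7,490; $6,554; $5,734; $5,018; $4,504; $4,504; $4,504; $4,505; $4,505; $4,505

Depreciable base = $59,923 − $8,100 = $51,823.
Year 1: DB = ⌊$59,923 × 125%/10⌋ = $7,490; SL = ⌊$51,823/10⌋ = $5,182 → take DB $7,490. Book value $52,433.
Year 2: DB = ⌊$52,433 × 125%/10⌋ = $6,554; SL = ⌊$44,333/9⌋ = $4,925 → take DB $6,554. Book value $45,879.
Year 3: DB = ⌊$45,879 × 125%/10⌋ = $5,734; SL = ⌊$37,779/8⌋ = $4,722 → take DB $5,734. Book value $40,145.
Year 4: DB = ⌊$40,145 × 125%/10⌋ = $5,018; SL = ⌊$32,045/7⌋ = $4,577 → take DB $5,018. Book value $35,127.
Year 5: DB = ⌊$35,127 × 125%/10⌋ = $4,390; SL = ⌊$27,027/6⌋ = $4,504 → take SL $4,504. Book value $30,623.
Year 6: DB = ⌊$30,623 × 125%/10⌋ = $3,827; SL = ⌊$22,523/5⌋ = $4,504 → take SL $4,504. Book value $26,119.
Year 7: DB = ⌊$26,119 × 125%/10⌋ = $3,264; SL = ⌊$18,019/4⌋ = $4,504 → take SL $4,504. Book value $21,615.
Year 8: DB = ⌊$21,615 × 125%/10⌋ = $2,701; SL = ⌊$13,515/3⌋ = $4,505 → take SL $4,505. Book value $17,110.
Year 9: DB = ⌊$17,110 × 125%/10⌋ = $2,138; SL = ⌊$9,010/2⌋ = $4,505 → take SL $4,505. Book value $12,605.
Year 10 (final): $12,605 − $8,100 = $4,505. Book value $8,100.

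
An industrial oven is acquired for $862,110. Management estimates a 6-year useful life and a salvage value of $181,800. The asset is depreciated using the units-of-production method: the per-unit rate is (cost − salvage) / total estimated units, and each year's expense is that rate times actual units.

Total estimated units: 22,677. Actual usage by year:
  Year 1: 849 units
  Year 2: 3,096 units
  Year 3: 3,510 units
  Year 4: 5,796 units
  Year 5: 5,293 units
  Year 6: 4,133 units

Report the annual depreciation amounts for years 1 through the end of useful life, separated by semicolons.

Depreciable base = $862,110 − $181,800 = $680,310.
Rate = $680,310 / 22,677 units = $30 per unit.
Year 1: 849 × $30 = $25,470. Book value $836,640.
Year 2: 3,096 × $30 = $92,880. Book value $743,760.
Year 3: 3,510 × $30 = $105,300. Book value $638,460.
Year 4: 5,796 × $30 = $173,880. Book value $464,580.
Year 5: 5,293 × $30 = $158,790. Book value $305,790.
Year 6: 4,133 × $30 = $123,990. Book value $181,800.

$25,470; $92,880; $105,300; $173,880; $158,790; $123,990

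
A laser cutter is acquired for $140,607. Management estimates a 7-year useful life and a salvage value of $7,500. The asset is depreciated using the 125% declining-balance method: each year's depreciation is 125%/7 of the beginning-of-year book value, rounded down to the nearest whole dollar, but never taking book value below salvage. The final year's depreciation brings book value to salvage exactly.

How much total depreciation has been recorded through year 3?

$62,673

Depreciable base = $140,607 − $7,500 = $133,107.
Year 1: ⌊$140,607 × 125%/7⌋ = $25,108. Book value $115,499.
Year 2: ⌊$115,499 × 125%/7⌋ = $20,624. Book value $94,875.
Year 3: ⌊$94,875 × 125%/7⌋ = $16,941. Book value $77,934.
Accumulated through year 3 = $140,607 − $77,934 = $62,673.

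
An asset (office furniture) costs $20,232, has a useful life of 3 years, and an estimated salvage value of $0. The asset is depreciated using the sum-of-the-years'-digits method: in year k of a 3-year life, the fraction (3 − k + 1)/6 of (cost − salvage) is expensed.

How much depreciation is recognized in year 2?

Depreciable base = $20,232 − $0 = $20,232.
Sum of the years' digits = 3+2+1 = 6.
Year 1: $20,232 × 3/6 = $10,116. Book value $10,116.
Year 2: $20,232 × 2/6 = $6,744. Book value $3,372.

$6,744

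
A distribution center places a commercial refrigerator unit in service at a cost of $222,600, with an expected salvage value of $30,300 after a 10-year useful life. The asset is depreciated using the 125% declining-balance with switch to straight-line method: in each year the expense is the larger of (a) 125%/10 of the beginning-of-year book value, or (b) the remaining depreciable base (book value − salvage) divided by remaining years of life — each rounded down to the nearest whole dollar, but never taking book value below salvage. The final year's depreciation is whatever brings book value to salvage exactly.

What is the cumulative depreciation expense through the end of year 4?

$92,114

Depreciable base = $222,600 − $30,300 = $192,300.
Year 1: DB = ⌊$222,600 × 125%/10⌋ = $27,825; SL = ⌊$192,300/10⌋ = $19,230 → take DB $27,825. Book value $194,775.
Year 2: DB = ⌊$194,775 × 125%/10⌋ = $24,346; SL = ⌊$164,475/9⌋ = $18,275 → take DB $24,346. Book value $170,429.
Year 3: DB = ⌊$170,429 × 125%/10⌋ = $21,303; SL = ⌊$140,129/8⌋ = $17,516 → take DB $21,303. Book value $149,126.
Year 4: DB = ⌊$149,126 × 125%/10⌋ = $18,640; SL = ⌊$118,826/7⌋ = $16,975 → take DB $18,640. Book value $130,486.
Accumulated through year 4 = $222,600 − $130,486 = $92,114.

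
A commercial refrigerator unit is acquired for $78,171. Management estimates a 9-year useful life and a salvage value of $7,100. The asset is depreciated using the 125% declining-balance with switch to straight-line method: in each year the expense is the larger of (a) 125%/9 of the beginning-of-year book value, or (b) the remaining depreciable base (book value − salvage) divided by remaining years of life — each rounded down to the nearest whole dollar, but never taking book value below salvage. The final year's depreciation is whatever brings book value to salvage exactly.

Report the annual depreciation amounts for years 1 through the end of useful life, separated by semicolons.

Depreciable base = $78,171 − $7,100 = $71,071.
Year 1: DB = ⌊$78,171 × 125%/9⌋ = $10,857; SL = ⌊$71,071/9⌋ = $7,896 → take DB $10,857. Book value $67,314.
Year 2: DB = ⌊$67,314 × 125%/9⌋ = $9,349; SL = ⌊$60,214/8⌋ = $7,526 → take DB $9,349. Book value $57,965.
Year 3: DB = ⌊$57,965 × 125%/9⌋ = $8,050; SL = ⌊$50,865/7⌋ = $7,266 → take DB $8,050. Book value $49,915.
Year 4: DB = ⌊$49,915 × 125%/9⌋ = $6,932; SL = ⌊$42,815/6⌋ = $7,135 → take SL $7,135. Book value $42,780.
Year 5: DB = ⌊$42,780 × 125%/9⌋ = $5,941; SL = ⌊$35,680/5⌋ = $7,136 → take SL $7,136. Book value $35,644.
Year 6: DB = ⌊$35,644 × 125%/9⌋ = $4,950; SL = ⌊$28,544/4⌋ = $7,136 → take SL $7,136. Book value $28,508.
Year 7: DB = ⌊$28,508 × 125%/9⌋ = $3,959; SL = ⌊$21,408/3⌋ = $7,136 → take SL $7,136. Book value $21,372.
Year 8: DB = ⌊$21,372 × 125%/9⌋ = $2,968; SL = ⌊$14,272/2⌋ = $7,136 → take SL $7,136. Book value $14,236.
Year 9 (final): $14,236 − $7,100 = $7,136. Book value $7,100.

$10,857; $9,349; $8,050; $7,135; $7,136; $7,136; $7,136; $7,136; $7,136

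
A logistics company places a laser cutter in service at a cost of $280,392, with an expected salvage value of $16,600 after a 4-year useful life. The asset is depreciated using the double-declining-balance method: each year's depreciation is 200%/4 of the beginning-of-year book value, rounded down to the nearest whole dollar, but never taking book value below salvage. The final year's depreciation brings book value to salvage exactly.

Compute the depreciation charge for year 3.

Depreciable base = $280,392 − $16,600 = $263,792.
Year 1: ⌊$280,392 × 200%/4⌋ = $140,196. Book value $140,196.
Year 2: ⌊$140,196 × 200%/4⌋ = $70,098. Book value $70,098.
Year 3: ⌊$70,098 × 200%/4⌋ = $35,049. Book value $35,049.

$35,049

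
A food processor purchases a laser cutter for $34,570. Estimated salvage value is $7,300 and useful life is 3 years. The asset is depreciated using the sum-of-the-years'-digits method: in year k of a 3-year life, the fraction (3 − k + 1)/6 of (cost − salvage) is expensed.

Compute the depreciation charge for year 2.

Depreciable base = $34,570 − $7,300 = $27,270.
Sum of the years' digits = 3+2+1 = 6.
Year 1: $27,270 × 3/6 = $13,635. Book value $20,935.
Year 2: $27,270 × 2/6 = $9,090. Book value $11,845.

$9,090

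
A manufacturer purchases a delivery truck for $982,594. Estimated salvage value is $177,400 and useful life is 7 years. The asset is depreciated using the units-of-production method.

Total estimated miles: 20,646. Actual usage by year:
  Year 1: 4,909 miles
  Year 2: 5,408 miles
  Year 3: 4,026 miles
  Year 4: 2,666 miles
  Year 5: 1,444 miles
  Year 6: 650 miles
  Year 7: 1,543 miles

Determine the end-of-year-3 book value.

$423,217

Depreciable base = $982,594 − $177,400 = $805,194.
Rate = $805,194 / 20,646 miles = $39 per mile.
Year 1: 4,909 × $39 = $191,451. Book value $791,143.
Year 2: 5,408 × $39 = $210,912. Book value $580,231.
Year 3: 4,026 × $39 = $157,014. Book value $423,217.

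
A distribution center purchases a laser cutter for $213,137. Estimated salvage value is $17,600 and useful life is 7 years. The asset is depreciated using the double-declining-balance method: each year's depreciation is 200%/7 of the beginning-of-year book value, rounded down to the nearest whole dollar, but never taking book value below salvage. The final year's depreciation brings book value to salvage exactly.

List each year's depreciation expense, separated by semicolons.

$60,896; $43,497; $31,069; $22,192; $15,852; $11,323; $10,708

Depreciable base = $213,137 − $17,600 = $195,537.
Year 1: ⌊$213,137 × 200%/7⌋ = $60,896. Book value $152,241.
Year 2: ⌊$152,241 × 200%/7⌋ = $43,497. Book value $108,744.
Year 3: ⌊$108,744 × 200%/7⌋ = $31,069. Book value $77,675.
Year 4: ⌊$77,675 × 200%/7⌋ = $22,192. Book value $55,483.
Year 5: ⌊$55,483 × 200%/7⌋ = $15,852. Book value $39,631.
Year 6: ⌊$39,631 × 200%/7⌋ = $11,323. Book value $28,308.
Year 7 (final): $28,308 − $17,600 = $10,708. Book value $17,600.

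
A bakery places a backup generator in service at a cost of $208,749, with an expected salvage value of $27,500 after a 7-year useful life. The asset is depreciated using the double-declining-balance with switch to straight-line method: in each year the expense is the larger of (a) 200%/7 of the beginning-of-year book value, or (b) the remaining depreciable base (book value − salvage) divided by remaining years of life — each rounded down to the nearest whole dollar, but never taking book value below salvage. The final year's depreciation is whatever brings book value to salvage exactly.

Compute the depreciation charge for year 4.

Depreciable base = $208,749 − $27,500 = $181,249.
Year 1: DB = ⌊$208,749 × 200%/7⌋ = $59,642; SL = ⌊$181,249/7⌋ = $25,892 → take DB $59,642. Book value $149,107.
Year 2: DB = ⌊$149,107 × 200%/7⌋ = $42,602; SL = ⌊$121,607/6⌋ = $20,267 → take DB $42,602. Book value $106,505.
Year 3: DB = ⌊$106,505 × 200%/7⌋ = $30,430; SL = ⌊$79,005/5⌋ = $15,801 → take DB $30,430. Book value $76,075.
Year 4: DB = ⌊$76,075 × 200%/7⌋ = $21,735; SL = ⌊$48,575/4⌋ = $12,143 → take DB $21,735. Book value $54,340.

$21,735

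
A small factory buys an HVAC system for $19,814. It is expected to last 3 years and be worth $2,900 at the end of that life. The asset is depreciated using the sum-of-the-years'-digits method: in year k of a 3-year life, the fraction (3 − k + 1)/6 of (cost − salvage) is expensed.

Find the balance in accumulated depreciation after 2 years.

Depreciable base = $19,814 − $2,900 = $16,914.
Sum of the years' digits = 3+2+1 = 6.
Year 1: $16,914 × 3/6 = $8,457. Book value $11,357.
Year 2: $16,914 × 2/6 = $5,638. Book value $5,719.
Accumulated through year 2 = $19,814 − $5,719 = $14,095.

$14,095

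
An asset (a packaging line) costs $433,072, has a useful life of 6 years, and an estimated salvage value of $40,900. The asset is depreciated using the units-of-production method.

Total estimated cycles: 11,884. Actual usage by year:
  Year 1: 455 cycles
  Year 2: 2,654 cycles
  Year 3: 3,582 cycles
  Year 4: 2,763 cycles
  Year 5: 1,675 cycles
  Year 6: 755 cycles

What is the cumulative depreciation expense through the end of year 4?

Depreciable base = $433,072 − $40,900 = $392,172.
Rate = $392,172 / 11,884 cycles = $33 per cycle.
Year 1: 455 × $33 = $15,015. Book value $418,057.
Year 2: 2,654 × $33 = $87,582. Book value $330,475.
Year 3: 3,582 × $33 = $118,206. Book value $212,269.
Year 4: 2,763 × $33 = $91,179. Book value $121,090.
Accumulated through year 4 = $433,072 − $121,090 = $311,982.

$311,982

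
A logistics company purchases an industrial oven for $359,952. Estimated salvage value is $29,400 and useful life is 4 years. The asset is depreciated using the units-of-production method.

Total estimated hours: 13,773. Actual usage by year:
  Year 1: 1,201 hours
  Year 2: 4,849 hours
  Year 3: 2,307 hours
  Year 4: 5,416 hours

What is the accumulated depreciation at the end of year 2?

Depreciable base = $359,952 − $29,400 = $330,552.
Rate = $330,552 / 13,773 hours = $24 per hour.
Year 1: 1,201 × $24 = $28,824. Book value $331,128.
Year 2: 4,849 × $24 = $116,376. Book value $214,752.
Accumulated through year 2 = $359,952 − $214,752 = $145,200.

$145,200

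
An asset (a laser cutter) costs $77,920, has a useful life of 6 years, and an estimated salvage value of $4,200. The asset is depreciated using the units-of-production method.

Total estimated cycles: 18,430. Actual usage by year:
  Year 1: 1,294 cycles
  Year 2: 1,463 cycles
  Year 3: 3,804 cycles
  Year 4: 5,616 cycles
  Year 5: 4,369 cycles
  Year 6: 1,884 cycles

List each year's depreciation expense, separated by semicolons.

Depreciable base = $77,920 − $4,200 = $73,720.
Rate = $73,720 / 18,430 cycles = $4 per cycle.
Year 1: 1,294 × $4 = $5,176. Book value $72,744.
Year 2: 1,463 × $4 = $5,852. Book value $66,892.
Year 3: 3,804 × $4 = $15,216. Book value $51,676.
Year 4: 5,616 × $4 = $22,464. Book value $29,212.
Year 5: 4,369 × $4 = $17,476. Book value $11,736.
Year 6: 1,884 × $4 = $7,536. Book value $4,200.

$5,176; $5,852; $15,216; $22,464; $17,476; $7,536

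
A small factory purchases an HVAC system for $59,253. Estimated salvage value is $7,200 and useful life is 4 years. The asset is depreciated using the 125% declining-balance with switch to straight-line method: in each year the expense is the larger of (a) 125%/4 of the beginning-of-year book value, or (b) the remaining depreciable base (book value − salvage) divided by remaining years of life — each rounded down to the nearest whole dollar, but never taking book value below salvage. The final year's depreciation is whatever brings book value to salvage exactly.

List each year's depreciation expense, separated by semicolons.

Depreciable base = $59,253 − $7,200 = $52,053.
Year 1: DB = ⌊$59,253 × 125%/4⌋ = $18,516; SL = ⌊$52,053/4⌋ = $13,013 → take DB $18,516. Book value $40,737.
Year 2: DB = ⌊$40,737 × 125%/4⌋ = $12,730; SL = ⌊$33,537/3⌋ = $11,179 → take DB $12,730. Book value $28,007.
Year 3: DB = ⌊$28,007 × 125%/4⌋ = $8,752; SL = ⌊$20,807/2⌋ = $10,403 → take SL $10,403. Book value $17,604.
Year 4 (final): $17,604 − $7,200 = $10,404. Book value $7,200.

$18,516; $12,730; $10,403; $10,404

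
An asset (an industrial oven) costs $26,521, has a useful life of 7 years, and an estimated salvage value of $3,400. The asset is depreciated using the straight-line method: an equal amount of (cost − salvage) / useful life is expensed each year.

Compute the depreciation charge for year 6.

$3,303

Depreciable base = $26,521 − $3,400 = $23,121.
Annual expense = $23,121 / 7 = $3,303.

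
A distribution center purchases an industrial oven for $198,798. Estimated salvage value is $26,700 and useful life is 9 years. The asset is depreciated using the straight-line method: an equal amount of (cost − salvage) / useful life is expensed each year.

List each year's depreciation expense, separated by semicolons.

Depreciable base = $198,798 − $26,700 = $172,098.
Annual expense = $172,098 / 9 = $19,122.
End of year 1: book value $179,676.
End of year 2: book value $160,554.
End of year 3: book value $141,432.
End of year 4: book value $122,310.
End of year 5: book value $103,188.
End of year 6: book value $84,066.
End of year 7: book value $64,944.
End of year 8: book value $45,822.
End of year 9: book value $26,700.

$19,122; $19,122; $19,122; $19,122; $19,122; $19,122; $19,122; $19,122; $19,122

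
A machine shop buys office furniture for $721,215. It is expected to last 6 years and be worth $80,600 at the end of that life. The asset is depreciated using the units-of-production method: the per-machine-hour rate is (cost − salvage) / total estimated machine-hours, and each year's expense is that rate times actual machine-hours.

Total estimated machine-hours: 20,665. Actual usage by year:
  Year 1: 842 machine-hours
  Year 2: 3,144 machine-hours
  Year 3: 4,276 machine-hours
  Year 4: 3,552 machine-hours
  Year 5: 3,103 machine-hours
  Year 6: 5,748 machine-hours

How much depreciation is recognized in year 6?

$178,188

Depreciable base = $721,215 − $80,600 = $640,615.
Rate = $640,615 / 20,665 machine-hours = $31 per machine-hour.
Year 1: 842 × $31 = $26,102. Book value $695,113.
Year 2: 3,144 × $31 = $97,464. Book value $597,649.
Year 3: 4,276 × $31 = $132,556. Book value $465,093.
Year 4: 3,552 × $31 = $110,112. Book value $354,981.
Year 5: 3,103 × $31 = $96,193. Book value $258,788.
Year 6: 5,748 × $31 = $178,188. Book value $80,600.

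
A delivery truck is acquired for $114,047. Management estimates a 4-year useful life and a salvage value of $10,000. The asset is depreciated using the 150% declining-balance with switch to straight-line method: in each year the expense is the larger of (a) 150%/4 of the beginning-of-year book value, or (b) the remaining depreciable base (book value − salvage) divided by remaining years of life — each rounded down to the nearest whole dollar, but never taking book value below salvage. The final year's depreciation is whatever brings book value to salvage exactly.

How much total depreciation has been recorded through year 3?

Depreciable base = $114,047 − $10,000 = $104,047.
Year 1: DB = ⌊$114,047 × 150%/4⌋ = $42,767; SL = ⌊$104,047/4⌋ = $26,011 → take DB $42,767. Book value $71,280.
Year 2: DB = ⌊$71,280 × 150%/4⌋ = $26,730; SL = ⌊$61,280/3⌋ = $20,426 → take DB $26,730. Book value $44,550.
Year 3: DB = ⌊$44,550 × 150%/4⌋ = $16,706; SL = ⌊$34,550/2⌋ = $17,275 → take SL $17,275. Book value $27,275.
Accumulated through year 3 = $114,047 − $27,275 = $86,772.

$86,772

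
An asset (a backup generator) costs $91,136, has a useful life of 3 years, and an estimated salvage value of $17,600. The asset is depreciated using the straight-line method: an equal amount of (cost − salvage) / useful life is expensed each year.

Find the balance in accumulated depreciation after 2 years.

$49,024

Depreciable base = $91,136 − $17,600 = $73,536.
Annual expense = $73,536 / 3 = $24,512.
End of year 1: book value $66,624.
End of year 2: book value $42,112.
Accumulated through year 2 = $91,136 − $42,112 = $49,024.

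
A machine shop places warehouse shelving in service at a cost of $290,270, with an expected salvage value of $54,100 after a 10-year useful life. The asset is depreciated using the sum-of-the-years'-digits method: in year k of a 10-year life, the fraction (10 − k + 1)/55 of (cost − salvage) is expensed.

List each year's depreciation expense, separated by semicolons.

$42,940; $38,646; $34,352; $30,058; $25,764; $21,470; $17,176; $12,882; $8,588; $4,294

Depreciable base = $290,270 − $54,100 = $236,170.
Sum of the years' digits = 10+9+8+7+6+5+4+3+2+1 = 55.
Year 1: $236,170 × 10/55 = $42,940. Book value $247,330.
Year 2: $236,170 × 9/55 = $38,646. Book value $208,684.
Year 3: $236,170 × 8/55 = $34,352. Book value $174,332.
Year 4: $236,170 × 7/55 = $30,058. Book value $144,274.
Year 5: $236,170 × 6/55 = $25,764. Book value $118,510.
Year 6: $236,170 × 5/55 = $21,470. Book value $97,040.
Year 7: $236,170 × 4/55 = $17,176. Book value $79,864.
Year 8: $236,170 × 3/55 = $12,882. Book value $66,982.
Year 9: $236,170 × 2/55 = $8,588. Book value $58,394.
Year 10: $236,170 × 1/55 = $4,294. Book value $54,100.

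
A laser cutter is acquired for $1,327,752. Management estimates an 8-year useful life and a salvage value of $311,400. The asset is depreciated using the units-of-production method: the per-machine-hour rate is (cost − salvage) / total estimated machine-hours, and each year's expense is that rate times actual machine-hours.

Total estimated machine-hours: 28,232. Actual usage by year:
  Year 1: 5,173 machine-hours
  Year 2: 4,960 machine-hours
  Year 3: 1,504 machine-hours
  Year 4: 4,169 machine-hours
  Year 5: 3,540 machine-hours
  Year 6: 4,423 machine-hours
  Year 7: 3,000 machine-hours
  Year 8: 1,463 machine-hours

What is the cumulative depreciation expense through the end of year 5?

Depreciable base = $1,327,752 − $311,400 = $1,016,352.
Rate = $1,016,352 / 28,232 machine-hours = $36 per machine-hour.
Year 1: 5,173 × $36 = $186,228. Book value $1,141,524.
Year 2: 4,960 × $36 = $178,560. Book value $962,964.
Year 3: 1,504 × $36 = $54,144. Book value $908,820.
Year 4: 4,169 × $36 = $150,084. Book value $758,736.
Year 5: 3,540 × $36 = $127,440. Book value $631,296.
Accumulated through year 5 = $1,327,752 − $631,296 = $696,456.

$696,456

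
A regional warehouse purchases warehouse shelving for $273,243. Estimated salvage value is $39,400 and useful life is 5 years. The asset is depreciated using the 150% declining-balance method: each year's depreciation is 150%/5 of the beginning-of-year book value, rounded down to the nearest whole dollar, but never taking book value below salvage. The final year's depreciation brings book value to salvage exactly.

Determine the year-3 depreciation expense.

$40,167

Depreciable base = $273,243 − $39,400 = $233,843.
Year 1: ⌊$273,243 × 150%/5⌋ = $81,972. Book value $191,271.
Year 2: ⌊$191,271 × 150%/5⌋ = $57,381. Book value $133,890.
Year 3: ⌊$133,890 × 150%/5⌋ = $40,167. Book value $93,723.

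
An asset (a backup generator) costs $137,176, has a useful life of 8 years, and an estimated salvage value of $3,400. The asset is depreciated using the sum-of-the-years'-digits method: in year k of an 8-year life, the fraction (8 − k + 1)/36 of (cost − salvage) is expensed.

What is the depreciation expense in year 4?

$18,580

Depreciable base = $137,176 − $3,400 = $133,776.
Sum of the years' digits = 8+7+6+5+4+3+2+1 = 36.
Year 1: $133,776 × 8/36 = $29,728. Book value $107,448.
Year 2: $133,776 × 7/36 = $26,012. Book value $81,436.
Year 3: $133,776 × 6/36 = $22,296. Book value $59,140.
Year 4: $133,776 × 5/36 = $18,580. Book value $40,560.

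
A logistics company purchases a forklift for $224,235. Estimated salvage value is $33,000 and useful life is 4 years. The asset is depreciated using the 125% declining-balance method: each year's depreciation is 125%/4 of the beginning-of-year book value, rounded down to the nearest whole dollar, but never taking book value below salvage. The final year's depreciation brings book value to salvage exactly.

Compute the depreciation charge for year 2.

Depreciable base = $224,235 − $33,000 = $191,235.
Year 1: ⌊$224,235 × 125%/4⌋ = $70,073. Book value $154,162.
Year 2: ⌊$154,162 × 125%/4⌋ = $48,175. Book value $105,987.

$48,175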